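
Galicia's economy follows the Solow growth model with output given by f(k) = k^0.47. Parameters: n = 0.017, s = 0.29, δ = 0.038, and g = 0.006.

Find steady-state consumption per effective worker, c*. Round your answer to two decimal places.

c* ≈ 2.83

In steady state, investment equals break-even investment: s·k^α = (n + g + δ)·k.
Dividing both sides by k: k^(1−α) = s / (n + g + δ).
k^0.53 = 0.29 / (0.017 + 0.006 + 0.038) = 0.29 / 0.061 = 4.7541
k* = 4.7541^(1/0.53) ≈ 18.9447
y* = (k*)^α = 18.9447^0.47 ≈ 3.9849
c* = (1 − s)·y* = (1 − 0.29) × 3.9849 ≈ 2.8293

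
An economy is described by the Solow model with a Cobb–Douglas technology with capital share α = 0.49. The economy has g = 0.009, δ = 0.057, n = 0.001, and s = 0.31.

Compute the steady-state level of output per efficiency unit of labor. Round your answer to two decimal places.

y* ≈ 4.36

At the steady state, Δk = 0, so s·k^α = (n + g + δ)·k.
Rearranging, k^(1−α) = s / (n + g + δ).
k^0.51 = 0.31 / (0.001 + 0.009 + 0.057) = 0.31 / 0.067 = 4.6269
k* = 4.6269^(1/0.51) ≈ 20.1600
y* = (k*)^α = 20.1600^0.49 ≈ 4.3571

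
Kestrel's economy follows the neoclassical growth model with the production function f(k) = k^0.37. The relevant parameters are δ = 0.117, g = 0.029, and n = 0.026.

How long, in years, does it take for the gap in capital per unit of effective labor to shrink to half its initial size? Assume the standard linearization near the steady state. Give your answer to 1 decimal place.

Near the steady state the convergence rate is λ = (1 − α)(n + g + δ).
λ = (1 − 0.37) × 0.172 = 0.63 × 0.172 = 0.10836
Half-life = ln 2 / λ = 0.6931 / 0.10836 ≈ 6.40 years

half-life ≈ 6.4 years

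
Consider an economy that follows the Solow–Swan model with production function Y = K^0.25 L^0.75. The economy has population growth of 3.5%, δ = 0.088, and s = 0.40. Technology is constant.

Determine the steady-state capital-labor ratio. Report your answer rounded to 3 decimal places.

In steady state, investment equals break-even investment: s·k^α = (n + δ)·k.
Rearranging, k^(1−α) = s / (n + δ).
k^0.75 = 0.40 / (0.035 + 0.088) = 0.40 / 0.123 = 3.2520
k* = 3.2520^(1/0.75) ≈ 4.8180

k* ≈ 4.818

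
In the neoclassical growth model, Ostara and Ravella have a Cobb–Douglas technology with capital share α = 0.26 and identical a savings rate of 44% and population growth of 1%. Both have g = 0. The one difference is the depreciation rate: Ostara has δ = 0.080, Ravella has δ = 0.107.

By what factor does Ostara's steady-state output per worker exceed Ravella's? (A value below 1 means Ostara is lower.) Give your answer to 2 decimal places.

Steady-state y* = [s/(n + δ)]^(α/(1−α)), so the ratio is [ (s_O/(n + δ)_O) / (s_R/(n + δ)_R) ]^0.3514.
s_O/(n + δ)_O = 0.44/0.090 = 4.8889; s_R/(n + δ)_R = 0.44/0.117 = 3.7607.
Ratio = (4.8889/3.7607)^0.3514 = 1.3000^0.3514 ≈ 1.0966

ratio ≈ 1.10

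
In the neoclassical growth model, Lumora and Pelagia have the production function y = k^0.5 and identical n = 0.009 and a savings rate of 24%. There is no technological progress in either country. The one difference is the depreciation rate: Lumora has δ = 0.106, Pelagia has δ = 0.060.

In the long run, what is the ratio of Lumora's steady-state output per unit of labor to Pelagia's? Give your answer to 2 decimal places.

Steady-state y* = [s/(n + δ)]^(α/(1−α)), so the ratio is [ (s_L/(n + δ)_L) / (s_P/(n + δ)_P) ]^1.
s_L/(n + δ)_L = 0.24/0.115 = 2.0870; s_P/(n + δ)_P = 0.24/0.069 = 3.4783.
Ratio = (2.0870/3.4783)^1 = 0.6000^1 ≈ 0.6000

y*_L / y*_P ≈ 0.60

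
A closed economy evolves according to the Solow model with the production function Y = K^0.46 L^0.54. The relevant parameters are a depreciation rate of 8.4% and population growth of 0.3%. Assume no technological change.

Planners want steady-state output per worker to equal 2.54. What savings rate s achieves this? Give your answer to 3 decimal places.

In steady state, investment equals break-even investment: s·k^α = (n + δ)·k.
Since y* = [s/(n + δ)]^(α/(1−α)), we have s/(n + δ) = (y*)^((1−α)/α) = 2.54^1.1739 = 2.9870.
Therefore s = 2.9870 × (n + δ) = 2.9870 × 0.087 = 0.2599.

s ≈ 0.260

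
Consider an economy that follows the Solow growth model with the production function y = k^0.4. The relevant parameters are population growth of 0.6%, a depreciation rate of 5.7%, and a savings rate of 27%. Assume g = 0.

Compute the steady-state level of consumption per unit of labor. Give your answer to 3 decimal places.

Steady state requires s·f(k) = (n + δ)·k, i.e. s·k^α = (n + δ)·k.
Dividing both sides by k: k^(1−α) = s / (n + δ).
k^0.6 = 0.27 / (0.006 + 0.057) = 0.27 / 0.063 = 4.2857
k* = 4.2857^(1/0.6) ≈ 11.3076
y* = (k*)^α = 11.3076^0.4 ≈ 2.6384
c* = (1 − s)·y* = (1 − 0.27) × 2.6384 ≈ 1.9260

c* = 1.926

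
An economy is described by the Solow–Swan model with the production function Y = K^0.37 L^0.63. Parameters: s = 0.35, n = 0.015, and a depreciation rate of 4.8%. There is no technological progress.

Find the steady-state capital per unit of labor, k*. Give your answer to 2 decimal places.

k* = 15.21

At the steady state, Δk = 0, so s·k^α = (n + δ)·k.
Rearranging, k^(1−α) = s / (n + δ).
k^0.63 = 0.35 / (0.015 + 0.048) = 0.35 / 0.063 = 5.5556
k* = 5.5556^(1/0.63) ≈ 15.2094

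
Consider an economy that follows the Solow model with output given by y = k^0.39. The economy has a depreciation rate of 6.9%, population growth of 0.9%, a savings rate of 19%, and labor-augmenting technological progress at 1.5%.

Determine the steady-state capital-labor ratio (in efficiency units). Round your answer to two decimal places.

k* ≈ 3.23

At the steady state, Δk = 0, so s·k^α = (n + g + δ)·k.
Rearranging, k^(1−α) = s / (n + g + δ).
k^0.61 = 0.19 / (0.009 + 0.015 + 0.069) = 0.19 / 0.093 = 2.0430
k* = 2.0430^(1/0.61) ≈ 3.2258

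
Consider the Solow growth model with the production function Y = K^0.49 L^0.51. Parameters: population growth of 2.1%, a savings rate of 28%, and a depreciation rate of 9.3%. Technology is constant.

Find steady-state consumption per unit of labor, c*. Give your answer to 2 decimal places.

In steady state, investment equals break-even investment: s·k^α = (n + δ)·k.
Rearranging, k^(1−α) = s / (n + δ).
k^0.51 = 0.28 / (0.021 + 0.093) = 0.28 / 0.114 = 2.4561
k* = 2.4561^(1/0.51) ≈ 5.8236
y* = (k*)^α = 5.8236^0.49 ≈ 2.3711
c* = (1 − s)·y* = (1 − 0.28) × 2.3711 ≈ 1.7072

c* = 1.71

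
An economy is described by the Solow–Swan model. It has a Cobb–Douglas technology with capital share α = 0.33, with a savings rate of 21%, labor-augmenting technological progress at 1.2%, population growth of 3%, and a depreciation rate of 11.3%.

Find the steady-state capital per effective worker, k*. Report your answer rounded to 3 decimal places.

k* = 1.573

Steady state requires s·f(k) = (n + g + δ)·k, i.e. s·k^α = (n + g + δ)·k.
Rearranging, k^(1−α) = s / (n + g + δ).
k^0.67 = 0.21 / (0.030 + 0.012 + 0.113) = 0.21 / 0.155 = 1.3548
k* = 1.3548^(1/0.67) ≈ 1.5734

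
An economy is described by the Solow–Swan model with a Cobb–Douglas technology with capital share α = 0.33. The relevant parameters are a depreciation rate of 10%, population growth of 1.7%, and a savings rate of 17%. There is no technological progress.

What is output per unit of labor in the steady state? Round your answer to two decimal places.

y* ≈ 1.20

At the steady state, Δk = 0, so s·k^α = (n + δ)·k.
Dividing both sides by k: k^(1−α) = s / (n + δ).
k^0.67 = 0.17 / (0.017 + 0.100) = 0.17 / 0.117 = 1.4530
k* = 1.4530^(1/0.67) ≈ 1.7466
y* = (k*)^α = 1.7466^0.33 ≈ 1.2021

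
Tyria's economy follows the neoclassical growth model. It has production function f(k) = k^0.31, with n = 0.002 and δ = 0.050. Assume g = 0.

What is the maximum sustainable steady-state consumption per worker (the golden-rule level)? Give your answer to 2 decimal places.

At the golden rule, f'(k) = n + δ, so α·k^(α−1) = n + δ and k_gold = (α/(n + δ))^(1/(1−α)).
k_gold = (0.31/0.052)^(1/0.69) = 5.9615^1.4493 ≈ 13.2961
c_gold = f(k_gold) − (n + δ)·k_gold = 2.2303 − 0.052×13.2961 ≈ 1.5389

c_gold ≈ 1.54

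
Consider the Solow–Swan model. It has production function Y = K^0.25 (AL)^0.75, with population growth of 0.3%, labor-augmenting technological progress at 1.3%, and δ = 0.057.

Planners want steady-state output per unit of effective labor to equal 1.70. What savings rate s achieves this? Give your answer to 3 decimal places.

s ≈ 0.359

At the steady state, Δk = 0, so s·k^α = (n + g + δ)·k.
Since y* = [s/(n + g + δ)]^(α/(1−α)), we have s/(n + g + δ) = (y*)^((1−α)/α) = 1.70^3 = 4.9130.
Therefore s = 4.9130 × (n + g + δ) = 4.9130 × 0.073 = 0.3586.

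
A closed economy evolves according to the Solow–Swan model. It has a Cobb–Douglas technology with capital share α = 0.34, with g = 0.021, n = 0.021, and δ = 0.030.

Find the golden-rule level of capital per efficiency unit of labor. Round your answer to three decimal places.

The golden rule sets f'(k) = n + g + δ, i.e. α·k^(α−1) = n + g + δ.
So k^(1−α) = α / (n + g + δ) = 0.34 / 0.072 = 4.7222.
k_gold = 4.7222^(1/0.66) ≈ 10.5058

k_gold ≈ 10.506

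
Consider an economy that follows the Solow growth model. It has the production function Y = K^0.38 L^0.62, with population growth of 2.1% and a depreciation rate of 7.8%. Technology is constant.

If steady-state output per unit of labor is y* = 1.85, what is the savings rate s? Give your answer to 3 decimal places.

s ≈ 0.270

In steady state, investment equals break-even investment: s·k^α = (n + δ)·k.
Since y* = [s/(n + δ)]^(α/(1−α)), we have s/(n + δ) = (y*)^((1−α)/α) = 1.85^1.6316 = 2.7285.
Therefore s = 2.7285 × (n + δ) = 2.7285 × 0.099 = 0.2701.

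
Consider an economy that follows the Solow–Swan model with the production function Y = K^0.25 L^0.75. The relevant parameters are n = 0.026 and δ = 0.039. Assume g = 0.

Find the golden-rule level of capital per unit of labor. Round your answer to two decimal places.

The golden rule sets f'(k) = n + δ, i.e. α·k^(α−1) = n + δ.
So k^(1−α) = α / (n + δ) = 0.25 / 0.065 = 3.8462.
k_gold = 3.8462^(1/0.75) ≈ 6.0262

k_gold ≈ 6.03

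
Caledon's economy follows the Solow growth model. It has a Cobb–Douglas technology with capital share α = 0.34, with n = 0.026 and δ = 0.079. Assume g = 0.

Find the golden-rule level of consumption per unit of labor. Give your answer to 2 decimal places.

At the golden rule, f'(k) = n + δ, so α·k^(α−1) = n + δ and k_gold = (α/(n + δ))^(1/(1−α)).
k_gold = (0.34/0.105)^(1/0.66) = 3.2381^1.5152 ≈ 5.9319
c_gold = f(k_gold) − (n + δ)·k_gold = 1.8318 − 0.105×5.9319 ≈ 1.2090

c_gold ≈ 1.21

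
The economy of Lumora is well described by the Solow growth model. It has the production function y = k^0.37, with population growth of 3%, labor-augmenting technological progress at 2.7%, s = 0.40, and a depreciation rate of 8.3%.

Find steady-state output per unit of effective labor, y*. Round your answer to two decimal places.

Steady state requires s·f(k) = (n + g + δ)·k, i.e. s·k^α = (n + g + δ)·k.
Dividing both sides by k: k^(1−α) = s / (n + g + δ).
k^0.63 = 0.40 / (0.030 + 0.027 + 0.083) = 0.40 / 0.140 = 2.8571
k* = 2.8571^(1/0.63) ≈ 5.2929
y* = (k*)^α = 5.2929^0.37 ≈ 1.8525

y* = 1.85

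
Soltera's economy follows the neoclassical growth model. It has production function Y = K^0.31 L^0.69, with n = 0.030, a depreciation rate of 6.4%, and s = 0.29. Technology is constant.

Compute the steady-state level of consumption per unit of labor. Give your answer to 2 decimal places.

At the steady state, Δk = 0, so s·k^α = (n + δ)·k.
Rearranging, k^(1−α) = s / (n + δ).
k^0.69 = 0.29 / (0.030 + 0.064) = 0.29 / 0.094 = 3.0851
k* = 3.0851^(1/0.69) ≈ 5.1178
y* = (k*)^α = 5.1178^0.31 ≈ 1.6589
c* = (1 − s)·y* = (1 − 0.29) × 1.6589 ≈ 1.1778

c* ≈ 1.18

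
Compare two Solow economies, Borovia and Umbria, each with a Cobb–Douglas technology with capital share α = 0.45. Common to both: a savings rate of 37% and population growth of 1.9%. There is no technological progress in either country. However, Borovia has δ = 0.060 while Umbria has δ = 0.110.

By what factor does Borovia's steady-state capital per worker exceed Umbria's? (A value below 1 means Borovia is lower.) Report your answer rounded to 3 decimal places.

ratio ≈ 2.439

Steady-state k* = [s/(n + δ)]^(1/(1−α)), so the ratio is [ (s_B/(n + δ)_B) / (s_U/(n + δ)_U) ]^1.8182.
s_B/(n + δ)_B = 0.37/0.079 = 4.6835; s_U/(n + δ)_U = 0.37/0.129 = 2.8682.
Ratio = (4.6835/2.8682)^1.8182 = 1.6329^1.8182 ≈ 2.4390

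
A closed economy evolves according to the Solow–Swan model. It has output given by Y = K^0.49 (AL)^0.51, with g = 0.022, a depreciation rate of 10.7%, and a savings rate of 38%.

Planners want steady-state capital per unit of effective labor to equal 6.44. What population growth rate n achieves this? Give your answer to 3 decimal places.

At the steady state, Δk = 0, so s·k^α = (n + g + δ)·k.
So s / (n + g + δ) = (k*)^(1−α) = 6.44^0.51 = 2.5854.
Therefore n + g + δ = s / 2.5854 = 0.38 / 2.5854 = 0.1470, so n = 0.1470 − 0.129 = 0.0180.

n ≈ 0.018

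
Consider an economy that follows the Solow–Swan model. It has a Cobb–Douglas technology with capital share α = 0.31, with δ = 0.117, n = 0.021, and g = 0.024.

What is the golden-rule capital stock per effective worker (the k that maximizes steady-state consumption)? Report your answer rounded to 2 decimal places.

k_gold ≈ 2.56

The golden rule sets f'(k) = n + g + δ, i.e. α·k^(α−1) = n + g + δ.
So k^(1−α) = α / (n + g + δ) = 0.31 / 0.162 = 1.9136.
k_gold = 1.9136^(1/0.69) ≈ 2.5614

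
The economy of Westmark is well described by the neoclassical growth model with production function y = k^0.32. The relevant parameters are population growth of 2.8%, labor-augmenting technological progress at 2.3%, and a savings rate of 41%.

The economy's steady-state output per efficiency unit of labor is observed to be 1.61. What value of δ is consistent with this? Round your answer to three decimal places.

At the steady state, Δk = 0, so s·k^α = (n + g + δ)·k.
Since y* = [s/(n + g + δ)]^(α/(1−α)), we have s/(n + g + δ) = (y*)^((1−α)/α) = 1.61^2.125 = 2.7511.
Therefore n + g + δ = s / 2.7511 = 0.41 / 2.7511 = 0.1490, so δ = 0.1490 − 0.051 = 0.0980.

δ ≈ 0.098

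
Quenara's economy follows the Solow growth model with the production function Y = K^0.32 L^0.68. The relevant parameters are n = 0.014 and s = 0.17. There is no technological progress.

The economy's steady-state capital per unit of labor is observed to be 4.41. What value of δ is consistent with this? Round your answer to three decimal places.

At the steady state, Δk = 0, so s·k^α = (n + δ)·k.
So s / (n + δ) = (k*)^(1−α) = 4.41^0.68 = 2.7430.
Therefore n + δ = s / 2.7430 = 0.17 / 2.7430 = 0.0620, so δ = 0.0620 − 0.014 = 0.0480.

δ ≈ 0.048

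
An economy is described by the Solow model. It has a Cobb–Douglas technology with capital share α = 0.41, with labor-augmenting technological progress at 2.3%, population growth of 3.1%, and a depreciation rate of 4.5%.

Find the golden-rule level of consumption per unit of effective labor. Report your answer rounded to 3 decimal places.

At the golden rule, f'(k) = n + g + δ, so α·k^(α−1) = n + g + δ and k_gold = (α/(n + g + δ))^(1/(1−α)).
k_gold = (0.41/0.099)^(1/0.59) = 4.1414^1.6949 ≈ 11.1174
c_gold = f(k_gold) − (n + g + δ)·k_gold = 2.6845 − 0.099×11.1174 ≈ 1.5839

c_gold ≈ 1.584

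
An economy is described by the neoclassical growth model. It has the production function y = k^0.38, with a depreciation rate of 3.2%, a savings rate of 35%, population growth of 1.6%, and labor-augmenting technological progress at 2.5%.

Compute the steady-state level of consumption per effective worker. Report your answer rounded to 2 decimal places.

c* = 1.70

At the steady state, Δk = 0, so s·k^α = (n + g + δ)·k.
Rearranging, k^(1−α) = s / (n + g + δ).
k^0.62 = 0.35 / (0.016 + 0.025 + 0.032) = 0.35 / 0.073 = 4.7945
k* = 4.7945^(1/0.62) ≈ 12.5306
y* = (k*)^α = 12.5306^0.38 ≈ 2.6135
c* = (1 − s)·y* = (1 − 0.35) × 2.6135 ≈ 1.6988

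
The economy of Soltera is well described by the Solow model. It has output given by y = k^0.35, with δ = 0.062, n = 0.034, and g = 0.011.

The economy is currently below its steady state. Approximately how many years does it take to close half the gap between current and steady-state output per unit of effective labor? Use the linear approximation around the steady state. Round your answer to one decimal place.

half-life ≈ 10.0 years

Near the steady state the convergence rate is λ = (1 − α)(n + g + δ).
λ = (1 − 0.35) × 0.107 = 0.65 × 0.107 = 0.06955
Half-life = ln 2 / λ = 0.6931 / 0.06955 ≈ 9.97 years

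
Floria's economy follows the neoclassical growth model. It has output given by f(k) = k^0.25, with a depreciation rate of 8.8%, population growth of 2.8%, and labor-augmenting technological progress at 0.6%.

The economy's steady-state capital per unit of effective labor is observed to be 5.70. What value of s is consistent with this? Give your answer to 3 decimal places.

s ≈ 0.450

At the steady state, Δk = 0, so s·k^α = (n + g + δ)·k.
So s / (n + g + δ) = (k*)^(1−α) = 5.70^0.75 = 3.6890.
Therefore s = 3.6890 × (n + g + δ) = 3.6890 × 0.122 = 0.4501.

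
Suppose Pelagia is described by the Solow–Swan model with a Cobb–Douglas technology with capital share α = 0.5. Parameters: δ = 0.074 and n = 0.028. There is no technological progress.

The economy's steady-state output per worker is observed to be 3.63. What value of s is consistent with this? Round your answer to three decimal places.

In steady state, investment equals break-even investment: s·k^α = (n + δ)·k.
Since y* = [s/(n + δ)]^(α/(1−α)), we have s/(n + δ) = (y*)^((1−α)/α) = 3.63^1 = 3.6300.
Therefore s = 3.6300 × (n + δ) = 3.6300 × 0.102 = 0.3703.

s ≈ 0.370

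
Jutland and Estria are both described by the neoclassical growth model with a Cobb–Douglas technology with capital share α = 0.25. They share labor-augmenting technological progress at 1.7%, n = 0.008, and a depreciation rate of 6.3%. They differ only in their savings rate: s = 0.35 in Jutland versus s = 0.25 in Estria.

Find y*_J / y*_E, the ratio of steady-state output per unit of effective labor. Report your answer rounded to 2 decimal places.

y*_J / y*_E ≈ 1.12

Steady-state y* = [s/(n + g + δ)]^(α/(1−α)), so the ratio is [ (s_J/(n + g + δ)_J) / (s_E/(n + g + δ)_E) ]^0.3333.
s_J/(n + g + δ)_J = 0.35/0.088 = 3.9773; s_E/(n + g + δ)_E = 0.25/0.088 = 2.8409.
Ratio = (3.9773/2.8409)^0.3333 = 1.4000^0.3333 ≈ 1.1187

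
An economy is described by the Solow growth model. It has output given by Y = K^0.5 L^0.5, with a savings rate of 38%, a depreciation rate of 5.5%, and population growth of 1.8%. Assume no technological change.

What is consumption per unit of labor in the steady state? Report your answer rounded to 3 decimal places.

In steady state, investment equals break-even investment: s·k^α = (n + δ)·k.
Dividing both sides by k: k^(1−α) = s / (n + δ).
k^0.5 = 0.38 / (0.018 + 0.055) = 0.38 / 0.073 = 5.2055
k* = 5.2055^(1/0.5) ≈ 27.0972
y* = (k*)^α = 27.0972^0.5 ≈ 5.2055
c* = (1 − s)·y* = (1 − 0.38) × 5.2055 ≈ 3.2274

c* = 3.227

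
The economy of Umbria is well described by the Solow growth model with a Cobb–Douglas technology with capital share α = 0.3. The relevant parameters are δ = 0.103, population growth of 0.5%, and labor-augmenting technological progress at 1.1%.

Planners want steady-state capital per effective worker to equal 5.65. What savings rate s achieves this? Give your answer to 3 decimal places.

Steady state requires s·f(k) = (n + g + δ)·k, i.e. s·k^α = (n + g + δ)·k.
So s / (n + g + δ) = (k*)^(1−α) = 5.65^0.7 = 3.3607.
Therefore s = 3.3607 × (n + g + δ) = 3.3607 × 0.119 = 0.3999.

s ≈ 0.400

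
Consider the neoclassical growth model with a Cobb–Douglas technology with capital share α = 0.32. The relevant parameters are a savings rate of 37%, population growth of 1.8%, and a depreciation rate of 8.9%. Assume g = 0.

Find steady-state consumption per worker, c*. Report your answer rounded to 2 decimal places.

c* ≈ 1.13

Steady state requires s·f(k) = (n + δ)·k, i.e. s·k^α = (n + δ)·k.
Dividing both sides by k: k^(1−α) = s / (n + δ).
k^0.68 = 0.37 / (0.018 + 0.089) = 0.37 / 0.107 = 3.4579
k* = 3.4579^(1/0.68) ≈ 6.1997
y* = (k*)^α = 6.1997^0.32 ≈ 1.7929
c* = (1 − s)·y* = (1 − 0.37) × 1.7929 ≈ 1.1295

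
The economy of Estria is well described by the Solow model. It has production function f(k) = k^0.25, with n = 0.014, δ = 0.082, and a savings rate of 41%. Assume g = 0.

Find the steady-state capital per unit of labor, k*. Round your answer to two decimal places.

k* ≈ 6.93

Steady state requires s·f(k) = (n + δ)·k, i.e. s·k^α = (n + δ)·k.
Rearranging, k^(1−α) = s / (n + δ).
k^0.75 = 0.41 / (0.014 + 0.082) = 0.41 / 0.096 = 4.2708
k* = 4.2708^(1/0.75) ≈ 6.9291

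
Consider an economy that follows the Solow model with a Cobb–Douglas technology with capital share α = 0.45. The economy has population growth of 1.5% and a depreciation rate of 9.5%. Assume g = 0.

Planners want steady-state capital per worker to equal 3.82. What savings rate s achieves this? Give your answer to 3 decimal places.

s ≈ 0.230

In steady state, investment equals break-even investment: s·k^α = (n + δ)·k.
So s / (n + δ) = (k*)^(1−α) = 3.82^0.55 = 2.0899.
Therefore s = 2.0899 × (n + δ) = 2.0899 × 0.110 = 0.2299.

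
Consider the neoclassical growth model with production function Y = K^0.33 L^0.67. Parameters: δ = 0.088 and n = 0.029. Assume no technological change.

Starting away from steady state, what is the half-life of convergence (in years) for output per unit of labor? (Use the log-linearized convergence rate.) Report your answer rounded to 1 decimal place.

Near the steady state the convergence rate is λ = (1 − α)(n + δ).
λ = (1 − 0.33) × 0.117 = 0.67 × 0.117 = 0.07839
Half-life = ln 2 / λ = 0.6931 / 0.07839 ≈ 8.84 years

t_½ ≈ 8.8 years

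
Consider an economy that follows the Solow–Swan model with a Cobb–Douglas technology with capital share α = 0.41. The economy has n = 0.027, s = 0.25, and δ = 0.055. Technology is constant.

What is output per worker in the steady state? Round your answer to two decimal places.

y* ≈ 2.17

In steady state, investment equals break-even investment: s·k^α = (n + δ)·k.
Rearranging, k^(1−α) = s / (n + δ).
k^0.59 = 0.25 / (0.027 + 0.055) = 0.25 / 0.082 = 3.0488
k* = 3.0488^(1/0.59) ≈ 6.6154
y* = (k*)^α = 6.6154^0.41 ≈ 2.1698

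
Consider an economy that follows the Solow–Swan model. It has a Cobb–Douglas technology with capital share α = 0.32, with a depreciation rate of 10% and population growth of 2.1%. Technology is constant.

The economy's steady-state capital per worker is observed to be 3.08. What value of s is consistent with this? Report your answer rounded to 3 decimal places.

Steady state requires s·f(k) = (n + δ)·k, i.e. s·k^α = (n + δ)·k.
So s / (n + δ) = (k*)^(1−α) = 3.08^0.68 = 2.1489.
Therefore s = 2.1489 × (n + δ) = 2.1489 × 0.121 = 0.2600.

s ≈ 0.260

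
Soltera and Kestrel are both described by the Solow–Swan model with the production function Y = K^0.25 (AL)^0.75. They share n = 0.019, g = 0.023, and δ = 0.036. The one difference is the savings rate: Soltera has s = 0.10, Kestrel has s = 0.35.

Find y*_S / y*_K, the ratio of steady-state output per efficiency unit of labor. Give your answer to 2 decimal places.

y*_S / y*_K ≈ 0.66

Steady-state y* = [s/(n + g + δ)]^(α/(1−α)), so the ratio is [ (s_S/(n + g + δ)_S) / (s_K/(n + g + δ)_K) ]^0.3333.
s_S/(n + g + δ)_S = 0.10/0.078 = 1.2821; s_K/(n + g + δ)_K = 0.35/0.078 = 4.4872.
Ratio = (1.2821/4.4872)^0.3333 = 0.2857^0.3333 ≈ 0.6587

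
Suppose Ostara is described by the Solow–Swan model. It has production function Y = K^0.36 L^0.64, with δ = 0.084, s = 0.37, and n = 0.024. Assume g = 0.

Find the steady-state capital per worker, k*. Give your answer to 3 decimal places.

In steady state, investment equals break-even investment: s·k^α = (n + δ)·k.
Rearranging, k^(1−α) = s / (n + δ).
k^0.64 = 0.37 / (0.024 + 0.084) = 0.37 / 0.108 = 3.4259
k* = 3.4259^(1/0.64) ≈ 6.8483

k* ≈ 6.848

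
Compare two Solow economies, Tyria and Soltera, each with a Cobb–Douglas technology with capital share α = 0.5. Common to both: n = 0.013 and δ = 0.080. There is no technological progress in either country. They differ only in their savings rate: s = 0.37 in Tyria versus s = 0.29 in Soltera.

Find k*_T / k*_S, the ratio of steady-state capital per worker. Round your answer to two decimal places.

k*_T / k*_S ≈ 1.63

Steady-state k* = [s/(n + δ)]^(1/(1−α)), so the ratio is [ (s_T/(n + δ)_T) / (s_S/(n + δ)_S) ]^2.
s_T/(n + δ)_T = 0.37/0.093 = 3.9785; s_S/(n + δ)_S = 0.29/0.093 = 3.1183.
Ratio = (3.9785/3.1183)^2 = 1.2759^2 ≈ 1.6279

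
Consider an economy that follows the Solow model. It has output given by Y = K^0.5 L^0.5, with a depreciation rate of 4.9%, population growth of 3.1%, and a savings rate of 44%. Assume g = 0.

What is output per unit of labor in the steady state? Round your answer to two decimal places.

In steady state, investment equals break-even investment: s·k^α = (n + δ)·k.
Dividing both sides by k: k^(1−α) = s / (n + δ).
k^0.5 = 0.44 / (0.031 + 0.049) = 0.44 / 0.080 = 5.5000
k* = 5.5000^(1/0.5) ≈ 30.2500
y* = (k*)^α = 30.2500^0.5 ≈ 5.5000

y* ≈ 5.50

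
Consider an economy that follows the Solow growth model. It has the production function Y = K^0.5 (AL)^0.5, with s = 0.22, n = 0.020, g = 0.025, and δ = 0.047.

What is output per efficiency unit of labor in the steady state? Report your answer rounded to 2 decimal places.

In steady state, investment equals break-even investment: s·k^α = (n + g + δ)·k.
Rearranging, k^(1−α) = s / (n + g + δ).
k^0.5 = 0.22 / (0.020 + 0.025 + 0.047) = 0.22 / 0.092 = 2.3913
k* = 2.3913^(1/0.5) ≈ 5.7183
y* = (k*)^α = 5.7183^0.5 ≈ 2.3913

y* ≈ 2.39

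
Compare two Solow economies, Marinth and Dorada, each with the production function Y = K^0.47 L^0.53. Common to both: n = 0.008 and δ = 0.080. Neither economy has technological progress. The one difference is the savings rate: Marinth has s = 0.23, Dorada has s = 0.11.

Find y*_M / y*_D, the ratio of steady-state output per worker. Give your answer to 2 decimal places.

Steady-state y* = [s/(n + δ)]^(α/(1−α)), so the ratio is [ (s_M/(n + δ)_M) / (s_D/(n + δ)_D) ]^0.8868.
s_M/(n + δ)_M = 0.23/0.088 = 2.6136; s_D/(n + δ)_D = 0.11/0.088 = 1.2500.
Ratio = (2.6136/1.2500)^0.8868 = 2.0909^0.8868 ≈ 1.9234

y*_M / y*_D ≈ 1.92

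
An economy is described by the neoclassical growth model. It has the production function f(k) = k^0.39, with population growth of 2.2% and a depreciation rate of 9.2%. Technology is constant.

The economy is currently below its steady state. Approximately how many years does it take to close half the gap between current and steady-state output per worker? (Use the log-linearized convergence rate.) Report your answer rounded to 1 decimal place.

t_½ ≈ 10.0 years

Near the steady state the convergence rate is λ = (1 − α)(n + δ).
λ = (1 − 0.39) × 0.114 = 0.61 × 0.114 = 0.06954
Half-life = ln 2 / λ = 0.6931 / 0.06954 ≈ 9.97 years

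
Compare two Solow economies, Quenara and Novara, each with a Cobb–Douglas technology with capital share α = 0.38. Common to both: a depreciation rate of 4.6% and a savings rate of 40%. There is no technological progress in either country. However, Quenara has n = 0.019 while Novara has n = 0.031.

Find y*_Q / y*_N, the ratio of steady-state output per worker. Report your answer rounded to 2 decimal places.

Steady-state y* = [s/(n + δ)]^(α/(1−α)), so the ratio is [ (s_Q/(n + δ)_Q) / (s_N/(n + δ)_N) ]^0.6129.
s_Q/(n + δ)_Q = 0.40/0.065 = 6.1538; s_N/(n + δ)_N = 0.40/0.077 = 5.1948.
Ratio = (6.1538/5.1948)^0.6129 = 1.1846^0.6129 ≈ 1.1094

ratio ≈ 1.11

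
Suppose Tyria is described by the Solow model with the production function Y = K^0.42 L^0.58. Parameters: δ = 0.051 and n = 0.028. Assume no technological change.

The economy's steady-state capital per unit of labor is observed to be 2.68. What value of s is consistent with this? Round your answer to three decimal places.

s ≈ 0.140

At the steady state, Δk = 0, so s·k^α = (n + δ)·k.
So s / (n + δ) = (k*)^(1−α) = 2.68^0.58 = 1.7714.
Therefore s = 1.7714 × (n + δ) = 1.7714 × 0.079 = 0.1399.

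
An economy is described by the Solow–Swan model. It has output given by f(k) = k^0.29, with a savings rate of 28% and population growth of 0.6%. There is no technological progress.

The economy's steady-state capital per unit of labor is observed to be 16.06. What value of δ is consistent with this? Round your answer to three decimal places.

δ ≈ 0.033

At the steady state, Δk = 0, so s·k^α = (n + δ)·k.
So s / (n + δ) = (k*)^(1−α) = 16.06^0.71 = 7.1793.
Therefore n + δ = s / 7.1793 = 0.28 / 7.1793 = 0.0390, so δ = 0.0390 − 0.006 = 0.0330.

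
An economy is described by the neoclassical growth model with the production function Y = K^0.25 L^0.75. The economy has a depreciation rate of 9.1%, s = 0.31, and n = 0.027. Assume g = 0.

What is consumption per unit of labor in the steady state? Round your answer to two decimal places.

Steady state requires s·f(k) = (n + δ)·k, i.e. s·k^α = (n + δ)·k.
Rearranging, k^(1−α) = s / (n + δ).
k^0.75 = 0.31 / (0.027 + 0.091) = 0.31 / 0.118 = 2.6271
k* = 2.6271^(1/0.75) ≈ 3.6250
y* = (k*)^α = 3.6250^0.25 ≈ 1.3798
c* = (1 − s)·y* = (1 − 0.31) × 1.3798 ≈ 0.9521

c* ≈ 0.95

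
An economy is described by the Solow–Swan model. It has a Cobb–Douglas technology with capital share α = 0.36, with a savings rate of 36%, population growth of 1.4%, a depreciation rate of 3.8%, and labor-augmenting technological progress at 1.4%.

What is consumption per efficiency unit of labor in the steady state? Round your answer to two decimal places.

At the steady state, Δk = 0, so s·k^α = (n + g + δ)·k.
Rearranging, k^(1−α) = s / (n + g + δ).
k^0.64 = 0.36 / (0.014 + 0.014 + 0.038) = 0.36 / 0.066 = 5.4545
k* = 5.4545^(1/0.64) ≈ 14.1638
y* = (k*)^α = 14.1638^0.36 ≈ 2.5967
c* = (1 − s)·y* = (1 − 0.36) × 2.5967 ≈ 1.6619

c* = 1.66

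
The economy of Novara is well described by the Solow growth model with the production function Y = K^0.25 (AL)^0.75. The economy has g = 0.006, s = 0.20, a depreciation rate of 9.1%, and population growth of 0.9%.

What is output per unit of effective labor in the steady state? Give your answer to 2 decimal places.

y* = 1.24

At the steady state, Δk = 0, so s·k^α = (n + g + δ)·k.
Rearranging, k^(1−α) = s / (n + g + δ).
k^0.75 = 0.20 / (0.009 + 0.006 + 0.091) = 0.20 / 0.106 = 1.8868
k* = 1.8868^(1/0.75) ≈ 2.3315
y* = (k*)^α = 2.3315^0.25 ≈ 1.2357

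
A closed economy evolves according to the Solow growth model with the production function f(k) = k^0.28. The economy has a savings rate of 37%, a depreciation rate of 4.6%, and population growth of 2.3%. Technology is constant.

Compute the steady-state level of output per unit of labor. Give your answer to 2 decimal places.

y* ≈ 1.92

At the steady state, Δk = 0, so s·k^α = (n + δ)·k.
Rearranging, k^(1−α) = s / (n + δ).
k^0.72 = 0.37 / (0.023 + 0.046) = 0.37 / 0.069 = 5.3623
k* = 5.3623^(1/0.72) ≈ 10.3036
y* = (k*)^α = 10.3036^0.28 ≈ 1.9215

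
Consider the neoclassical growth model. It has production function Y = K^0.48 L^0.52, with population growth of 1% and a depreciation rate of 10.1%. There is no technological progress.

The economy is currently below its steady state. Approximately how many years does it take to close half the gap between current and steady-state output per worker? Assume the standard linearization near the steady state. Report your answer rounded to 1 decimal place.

t_½ ≈ 12.0 years

Near the steady state the convergence rate is λ = (1 − α)(n + δ).
λ = (1 − 0.48) × 0.111 = 0.52 × 0.111 = 0.05772
Half-life = ln 2 / λ = 0.6931 / 0.05772 ≈ 12.01 years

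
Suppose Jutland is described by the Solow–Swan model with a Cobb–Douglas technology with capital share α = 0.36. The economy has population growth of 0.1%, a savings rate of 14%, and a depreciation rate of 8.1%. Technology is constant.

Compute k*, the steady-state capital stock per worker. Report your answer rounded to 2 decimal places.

Steady state requires s·f(k) = (n + δ)·k, i.e. s·k^α = (n + δ)·k.
Rearranging, k^(1−α) = s / (n + δ).
k^0.64 = 0.14 / (0.001 + 0.081) = 0.14 / 0.082 = 1.7073
k* = 1.7073^(1/0.64) ≈ 2.3067

k* ≈ 2.31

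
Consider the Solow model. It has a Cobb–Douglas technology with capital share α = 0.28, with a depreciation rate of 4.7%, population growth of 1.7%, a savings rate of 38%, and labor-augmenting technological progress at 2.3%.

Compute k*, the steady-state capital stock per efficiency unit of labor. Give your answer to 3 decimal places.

At the steady state, Δk = 0, so s·k^α = (n + g + δ)·k.
Dividing both sides by k: k^(1−α) = s / (n + g + δ).
k^0.72 = 0.38 / (0.017 + 0.023 + 0.047) = 0.38 / 0.087 = 4.3678
k* = 4.3678^(1/0.72) ≈ 7.7491

k* ≈ 7.749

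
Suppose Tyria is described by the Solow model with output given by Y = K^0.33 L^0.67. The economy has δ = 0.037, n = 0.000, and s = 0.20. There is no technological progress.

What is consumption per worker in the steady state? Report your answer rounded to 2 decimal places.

At the steady state, Δk = 0, so s·k^α = (n + δ)·k.
Rearranging, k^(1−α) = s / (n + δ).
k^0.67 = 0.20 / (0.000 + 0.037) = 0.20 / 0.037 = 5.4054
k* = 5.4054^(1/0.67) ≈ 12.4100
y* = (k*)^α = 12.4100^0.33 ≈ 2.2959
c* = (1 − s)·y* = (1 − 0.20) × 2.2959 ≈ 1.8367

c* = 1.84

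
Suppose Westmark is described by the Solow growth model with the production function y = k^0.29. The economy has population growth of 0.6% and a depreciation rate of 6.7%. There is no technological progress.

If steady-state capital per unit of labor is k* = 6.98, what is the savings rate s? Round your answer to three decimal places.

At the steady state, Δk = 0, so s·k^α = (n + δ)·k.
So s / (n + δ) = (k*)^(1−α) = 6.98^0.71 = 3.9732.
Therefore s = 3.9732 × (n + δ) = 3.9732 × 0.073 = 0.2900.

s ≈ 0.290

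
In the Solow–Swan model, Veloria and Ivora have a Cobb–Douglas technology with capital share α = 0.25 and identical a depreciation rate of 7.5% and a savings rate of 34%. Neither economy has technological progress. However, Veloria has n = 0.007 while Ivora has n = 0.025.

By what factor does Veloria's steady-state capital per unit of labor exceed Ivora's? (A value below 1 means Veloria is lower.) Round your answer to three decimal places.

Steady-state k* = [s/(n + δ)]^(1/(1−α)), so the ratio is [ (s_V/(n + δ)_V) / (s_I/(n + δ)_I) ]^1.3333.
s_V/(n + δ)_V = 0.34/0.082 = 4.1463; s_I/(n + δ)_I = 0.34/0.100 = 3.4000.
Ratio = (4.1463/3.4000)^1.3333 = 1.2195^1.3333 ≈ 1.3029

ratio ≈ 1.303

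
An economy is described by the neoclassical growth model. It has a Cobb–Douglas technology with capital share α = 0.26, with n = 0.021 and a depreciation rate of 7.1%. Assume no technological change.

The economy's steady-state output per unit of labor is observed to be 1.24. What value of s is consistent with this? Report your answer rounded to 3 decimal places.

s ≈ 0.170

In steady state, investment equals break-even investment: s·k^α = (n + δ)·k.
Since y* = [s/(n + δ)]^(α/(1−α)), we have s/(n + δ) = (y*)^((1−α)/α) = 1.24^2.8462 = 1.8446.
Therefore s = 1.8446 × (n + δ) = 1.8446 × 0.092 = 0.1697.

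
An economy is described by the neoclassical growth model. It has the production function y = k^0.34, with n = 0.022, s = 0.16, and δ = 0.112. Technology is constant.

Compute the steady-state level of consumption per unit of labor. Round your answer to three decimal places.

c* = 0.920

In steady state, investment equals break-even investment: s·k^α = (n + δ)·k.
Dividing both sides by k: k^(1−α) = s / (n + δ).
k^0.66 = 0.16 / (0.022 + 0.112) = 0.16 / 0.134 = 1.1940
k* = 1.1940^(1/0.66) ≈ 1.3082
y* = (k*)^α = 1.3082^0.34 ≈ 1.0956
c* = (1 − s)·y* = (1 − 0.16) × 1.0956 ≈ 0.9203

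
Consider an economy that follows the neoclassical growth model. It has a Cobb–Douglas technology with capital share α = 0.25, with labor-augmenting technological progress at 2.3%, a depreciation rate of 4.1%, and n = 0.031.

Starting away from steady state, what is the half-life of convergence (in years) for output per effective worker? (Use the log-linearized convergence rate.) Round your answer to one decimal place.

about 9.7 years

Near the steady state the convergence rate is λ = (1 − α)(n + g + δ).
λ = (1 − 0.25) × 0.095 = 0.75 × 0.095 = 0.07125
Half-life = ln 2 / λ = 0.6931 / 0.07125 ≈ 9.73 years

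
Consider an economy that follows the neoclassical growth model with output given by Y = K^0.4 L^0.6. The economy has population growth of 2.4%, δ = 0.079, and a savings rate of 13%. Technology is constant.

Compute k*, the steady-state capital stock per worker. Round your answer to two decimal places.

k* = 1.47

In steady state, investment equals break-even investment: s·k^α = (n + δ)·k.
Dividing both sides by k: k^(1−α) = s / (n + δ).
k^0.6 = 0.13 / (0.024 + 0.079) = 0.13 / 0.103 = 1.2621
k* = 1.2621^(1/0.6) ≈ 1.4740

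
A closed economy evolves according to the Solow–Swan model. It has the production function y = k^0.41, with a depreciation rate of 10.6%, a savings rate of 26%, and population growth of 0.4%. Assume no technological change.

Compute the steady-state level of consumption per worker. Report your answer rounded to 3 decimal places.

c* ≈ 1.345

In steady state, investment equals break-even investment: s·k^α = (n + δ)·k.
Rearranging, k^(1−α) = s / (n + δ).
k^0.59 = 0.26 / (0.004 + 0.106) = 0.26 / 0.110 = 2.3636
k* = 2.3636^(1/0.59) ≈ 4.2971
y* = (k*)^α = 4.2971^0.41 ≈ 1.8180
c* = (1 − s)·y* = (1 − 0.26) × 1.8180 ≈ 1.3453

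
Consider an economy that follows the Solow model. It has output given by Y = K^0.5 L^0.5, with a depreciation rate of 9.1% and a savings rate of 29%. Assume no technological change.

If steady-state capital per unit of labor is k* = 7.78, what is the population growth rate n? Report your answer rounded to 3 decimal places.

n ≈ 0.013

At the steady state, Δk = 0, so s·k^α = (n + δ)·k.
So s / (n + δ) = (k*)^(1−α) = 7.78^0.5 = 2.7893.
Therefore n + δ = s / 2.7893 = 0.29 / 2.7893 = 0.1040, so n = 0.1040 − 0.091 = 0.0130.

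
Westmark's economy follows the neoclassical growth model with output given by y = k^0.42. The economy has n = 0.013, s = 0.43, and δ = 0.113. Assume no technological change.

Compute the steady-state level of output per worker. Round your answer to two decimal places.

y* ≈ 2.43

Steady state requires s·f(k) = (n + δ)·k, i.e. s·k^α = (n + δ)·k.
Rearranging, k^(1−α) = s / (n + δ).
k^0.58 = 0.43 / (0.013 + 0.113) = 0.43 / 0.126 = 3.4127
k* = 3.4127^(1/0.58) ≈ 8.3011
y* = (k*)^α = 8.3011^0.42 ≈ 2.4324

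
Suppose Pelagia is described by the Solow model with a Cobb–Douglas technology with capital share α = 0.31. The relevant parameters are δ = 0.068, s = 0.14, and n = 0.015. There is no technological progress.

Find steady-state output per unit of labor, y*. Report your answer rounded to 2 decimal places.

y* ≈ 1.26

Steady state requires s·f(k) = (n + δ)·k, i.e. s·k^α = (n + δ)·k.
Rearranging, k^(1−α) = s / (n + δ).
k^0.69 = 0.14 / (0.015 + 0.068) = 0.14 / 0.083 = 1.6867
k* = 1.6867^(1/0.69) ≈ 2.1332
y* = (k*)^α = 2.1332^0.31 ≈ 1.2647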